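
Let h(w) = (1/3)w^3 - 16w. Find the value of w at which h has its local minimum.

4

h'(w) = w^2 - 16. Setting h'(w) = 0 gives w ∈ {-4, 4}.
h''(w) = 2w. h''(-4) = -8 < 0 ⇒ local maximum; h''(4) = 8 > 0 ⇒ local minimum.
Thus h has its local minimum at w = 4, with value -128/3.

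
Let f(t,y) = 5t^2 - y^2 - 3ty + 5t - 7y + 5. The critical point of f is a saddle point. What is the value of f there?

260/29

∂f/∂t = 10t - 3y + 5 = 0 and ∂f/∂y = -3t - 2y - 7 = 0, so (t, y) = (-31/29, -55/29).
The Hessian has f_{tt} = 10, f_{yy} = -2, f_{ty} = -3, giving D = -29 < 0, so the point is a saddle point.
f(-31/29, -55/29) = 260/29.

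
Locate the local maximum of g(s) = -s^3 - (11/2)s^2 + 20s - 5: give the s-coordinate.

g'(s) = -3s^2 - 11s + 20. Setting g'(s) = 0 gives s ∈ {-5, 4/3}.
Since g''(s) = -6s - 11, we get g''(-5) = 19 > 0 ⇒ local minimum; g''(4/3) = -19 < 0 ⇒ local maximum.
Thus g has its local maximum at s = 4/3, with value 257/27.

4/3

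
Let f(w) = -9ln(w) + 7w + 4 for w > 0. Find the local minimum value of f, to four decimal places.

f'(w) = -9/w + 7 = 0 gives w = 9/7.
f''(w) = 9/w², which is positive for w > 0, so this is a local minimum.
f(9/7) = -9·ln(9/7) + 9 + 4 ≈ 10.7382.

10.7382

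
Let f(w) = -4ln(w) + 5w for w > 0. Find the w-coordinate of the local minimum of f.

4/5

f'(w) = -4/w + 5 = 0 gives w = 4/5.
f''(w) = 4/w², which is positive for w > 0, so this is a local minimum.
f(4/5) = -4·ln(4/5) + 4 ≈ 4.8926.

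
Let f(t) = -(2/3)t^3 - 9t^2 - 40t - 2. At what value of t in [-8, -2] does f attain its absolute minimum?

Differentiating, f'(t) = -2t^2 - 18t - 40; which vanishes at t = -5 and t = -4.
Candidates: f(-8) = 250/3, f(-5) = 169/3, f(-4) = 170/3, f(-2) = 142/3.
The minimum over the interval is 142/3, attained at t = -2.

-2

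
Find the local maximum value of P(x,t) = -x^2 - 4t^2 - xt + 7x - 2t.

214/15

∂P/∂x = -2x - t + 7 = 0 and ∂P/∂t = -x - 8t - 2 = 0, so (x, t) = (58/15, -11/15).
The Hessian has P_{xx} = -2, P_{tt} = -8, P_{xt} = -1, giving D = 15 > 0 with P_{xx} < 0, so the point is a local maximum.
P(58/15, -11/15) = 214/15.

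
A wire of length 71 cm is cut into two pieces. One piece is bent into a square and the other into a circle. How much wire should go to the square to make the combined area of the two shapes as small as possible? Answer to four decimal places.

39.7670

Let x be the length used for the square. Square side x/4; circle radius (71−x)/(2π).
A(x) = (x/4)² + π·((71−x)/(2π))² = x²/16 + (71−x)²/(4π) for 0 ≤ x ≤ 71. A'(x) = x/8 − (71−x)/(2π) = 0 gives x = 4·71/(π+4) ≈ 39.7670.
A'' = 1/8 + 1/(2π) > 0, so this gives the minimum combined area; x ≈ 39.7670 cm to the square.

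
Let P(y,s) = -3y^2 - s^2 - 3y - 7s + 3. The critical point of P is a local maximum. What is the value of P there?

∂P/∂y = -6y - 3 = 0 and ∂P/∂s = -2s - 7 = 0, so (y, s) = (-1/2, -7/2).
The Hessian has P_{yy} = -6, P_{ss} = -2, P_{ys} = 0, giving D = 12 > 0 with P_{yy} < 0, so the point is a local maximum.
P(-1/2, -7/2) = 16.

16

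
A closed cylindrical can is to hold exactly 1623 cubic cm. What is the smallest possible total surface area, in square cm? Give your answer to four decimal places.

With radius r and height h, πr²h = 1623 so h = 1623/(πr²), and S(r) = 2πr² + 2πrh = 2πr² + 2·1623/r.
S'(r) = 4πr − 2·1623/r² = 0 ⇒ r³ = 1623/(2π), so r ≈ 6.3686 and h = 2r ≈ 12.7373.
S''(r) = 4π + 4·1623/r³ > 0, so this is the minimum; S ≈ 764.5283.

764.5283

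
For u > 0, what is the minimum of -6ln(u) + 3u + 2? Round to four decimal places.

3.8411

P'(u) = -6/u + 3 = 0 gives u = 2.
P''(u) = 6/u², which is positive for u > 0, so this is a local minimum.
P(2) = -6·ln(2) + 6 + 2 ≈ 3.8411.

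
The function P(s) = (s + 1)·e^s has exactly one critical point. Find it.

Differentiating with the product rule gives P'(s) = (s + 2)·e^s. Since e^s > 0, the only critical point is s = -2.
P''(-2) has the same sign as 1 > 0, so this is a local minimum.
P(-2) = (-1)·e^(-2) ≈ -0.1353.

-2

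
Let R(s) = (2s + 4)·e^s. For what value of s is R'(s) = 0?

R'(s) = 2·e^s + (2s + 4)·1·e^s = (2s + 6)·e^s. Since e^s > 0, the only critical point is s = -3.
R''(-3) has the same sign as 2 > 0, so this is a local minimum.
R(-3) = (-2)·e^(-3) ≈ -0.0996.

-3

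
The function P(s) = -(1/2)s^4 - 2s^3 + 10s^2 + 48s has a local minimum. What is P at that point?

Critical points: P'(s) = -2s^3 - 6s^2 + 20s + 48 vanishes at s = -4, -2, 3.
Since P''(s) = -6s^2 - 12s + 20, we get P''(-4) = -28 < 0 ⇒ local maximum; P''(-2) = 20 > 0 ⇒ local minimum; P''(3) = -70 < 0 ⇒ local maximum.
The local minimum is P(-2) = -48.

-48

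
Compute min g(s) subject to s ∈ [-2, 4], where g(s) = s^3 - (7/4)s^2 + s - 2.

The derivative is 3s^2 - (7/2)s + 1, which vanishes at s = 1/2 and s = 2/3.
Evaluating at the critical points and endpoints: g(-2) = -19; g(1/2) = -29/16; g(2/3) = -49/27; g(4) = 38.
So the minimum is g(-2) = -19.

-19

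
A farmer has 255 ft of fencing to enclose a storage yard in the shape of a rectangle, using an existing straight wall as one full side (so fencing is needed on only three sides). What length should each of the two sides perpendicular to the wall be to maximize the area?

255/4

Let the sides perpendicular to the wall have length x and the parallel side y, so 2x + y = 255 and the area is A = xy = x(255 − 2x).
A'(x) = 255 − 4x = 0 gives x = 255/4, and A''(x) = −4 < 0 confirms a maximum.
Then y = 255 − 2·255/4 = 255/2 and A = 65025/8.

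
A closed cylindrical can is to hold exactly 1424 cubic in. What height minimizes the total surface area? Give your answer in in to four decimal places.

12.1938

With radius r and height h, πr²h = 1424 so h = 1424/(πr²), and S(r) = 2πr² + 2πrh = 2πr² + 2·1424/r.
S'(r) = 4πr − 2·1424/r² = 0 ⇒ r³ = 1424/(2π), so r ≈ 6.0969 and h = 2r ≈ 12.1938.
S''(r) = 4π + 4·1424/r³ > 0, so this is the minimum; S ≈ 700.6824.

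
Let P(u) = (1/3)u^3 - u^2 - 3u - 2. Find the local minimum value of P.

-11

P'(u) = u^2 - 2u - 3 = 0 at u = -1, 3.
P''(u) = 2u - 2. P''(-1) = -4 < 0 ⇒ local maximum; P''(3) = 4 > 0 ⇒ local minimum.
Thus P has its local minimum at u = 3, with value -11.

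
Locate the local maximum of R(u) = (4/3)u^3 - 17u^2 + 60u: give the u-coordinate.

R'(u) = 4u^2 - 34u + 60 = 0 at u = 5/2, 6.
R''(u) = 8u - 34. R''(5/2) = -14 < 0 ⇒ local maximum; R''(6) = 14 > 0 ⇒ local minimum.
So the local maximum value is R(5/2) = 775/12.

5/2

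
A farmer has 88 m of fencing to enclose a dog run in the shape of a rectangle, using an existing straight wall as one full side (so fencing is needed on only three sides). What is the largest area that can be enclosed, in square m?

968

Let the sides perpendicular to the wall have length x and the parallel side y, so 2x + y = 88 and the area is A = xy = x(88 − 2x).
A'(x) = 88 − 4x = 0 gives x = 22, and A''(x) = −4 < 0 confirms a maximum.
Then y = 88 − 2·22 = 44 and A = 968.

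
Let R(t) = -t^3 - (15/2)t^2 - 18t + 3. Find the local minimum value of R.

R'(t) = -3t^2 - 15t - 18. Setting R'(t) = 0 gives t ∈ {-3, -2}.
R''(t) = -6t - 15. R''(-3) = 3 > 0 ⇒ local minimum; R''(-2) = -3 < 0 ⇒ local maximum.
Thus R has its local minimum at t = -3, with value 33/2.

33/2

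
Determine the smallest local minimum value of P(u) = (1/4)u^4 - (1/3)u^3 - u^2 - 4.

P'(u) = u^3 - u^2 - 2u = 0 at u = -1, 0, 2.
Since P''(u) = 3u^2 - 2u - 2, we get P''(-1) = 3 > 0 ⇒ local minimum; P''(0) = -2 < 0 ⇒ local maximum; P''(2) = 6 > 0 ⇒ local minimum.
Thus P has its smallest local minimum at u = 2, with value -20/3.

-20/3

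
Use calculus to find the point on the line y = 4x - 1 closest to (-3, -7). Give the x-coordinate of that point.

Minimize D(x)^2 = (x + 3)^2 + (4x + 6)^2.
d/dx[D^2] = 2(x + 3) + 2·4·(4x + 6) = 0 ⇒ x = -27/17.
Then y = -125/17 and the distance is √(36/17) ≈ 1.4552.

-27/17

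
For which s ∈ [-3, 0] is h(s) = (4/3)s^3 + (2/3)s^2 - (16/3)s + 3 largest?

Differentiating, h'(s) = 4s^2 + (4/3)s - 16/3; whose only zero in [-3, 0] is s = -4/3.
Candidates: h(-3) = -11, h(-4/3) = 659/81, h(0) = 3.
So the maximum is h(-4/3) = 659/81.

-4/3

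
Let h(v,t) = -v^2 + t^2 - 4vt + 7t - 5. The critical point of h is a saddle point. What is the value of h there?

-149/20

∂h/∂v = -2v - 4t = 0 and ∂h/∂t = -4v + 2t + 7 = 0, so (v, t) = (7/5, -7/10).
The Hessian has h_{vv} = -2, h_{tt} = 2, h_{vt} = -4, giving D = -20 < 0, so the point is a saddle point.
h(7/5, -7/10) = -149/20.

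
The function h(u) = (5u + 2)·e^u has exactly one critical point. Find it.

h'(u) = 5·e^u + (5u + 2)·1·e^u = (5u + 7)·e^u. Since e^u > 0, the only critical point is u = -7/5.
h''(-7/5) has the same sign as 5 > 0, so this is a local minimum.
h(-7/5) = (-5)·e^(-7/5) ≈ -1.2330.

-7/5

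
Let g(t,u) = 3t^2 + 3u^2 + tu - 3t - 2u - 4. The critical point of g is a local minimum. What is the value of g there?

-173/35

∂g/∂t = 6t + u - 3 = 0 and ∂g/∂u = t + 6u - 2 = 0, so (t, u) = (16/35, 9/35).
The Hessian has g_{tt} = 6, g_{uu} = 6, g_{tu} = 1, giving D = 35 > 0 with g_{tt} > 0, so the point is a local minimum.
g(16/35, 9/35) = -173/35.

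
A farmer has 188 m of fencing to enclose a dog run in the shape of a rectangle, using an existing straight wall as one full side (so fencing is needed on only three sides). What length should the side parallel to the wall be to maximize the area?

94

Let the sides perpendicular to the wall have length x and the parallel side y, so 2x + y = 188 and the area is A = xy = x(188 − 2x).
A'(x) = 188 − 4x = 0 gives x = 47, and A''(x) = −4 < 0 confirms a maximum.
Then y = 188 − 2·47 = 94 and A = 4418.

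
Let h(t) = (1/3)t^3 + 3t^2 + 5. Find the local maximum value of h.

41

Critical points: h'(t) = t^2 + 6t vanishes at t = -6, 0.
Since h''(t) = 2t + 6, we get h''(-6) = -6 < 0 ⇒ local maximum; h''(0) = 6 > 0 ⇒ local minimum.
So the local maximum value is h(-6) = 41.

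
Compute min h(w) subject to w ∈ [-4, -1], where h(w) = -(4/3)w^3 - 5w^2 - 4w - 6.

Differentiating, h'(w) = -4w^2 - 10w - 4; whose only zero in [-4, -1] is w = -2.
Compare values at every candidate in [-4, -1]: h(-4) = 46/3, h(-2) = -22/3, h(-1) = -17/3.
Hence the absolute minimum is -22/3 at w = -2.

-22/3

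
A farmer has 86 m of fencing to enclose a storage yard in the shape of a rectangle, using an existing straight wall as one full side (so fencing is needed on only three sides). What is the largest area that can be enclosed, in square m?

1849/2

Let the sides perpendicular to the wall have length x and the parallel side y, so 2x + y = 86 and the area is A = xy = x(86 − 2x).
A'(x) = 86 − 4x = 0 gives x = 43/2, and A''(x) = −4 < 0 confirms a maximum.
Then y = 86 − 2·43/2 = 43 and A = 1849/2.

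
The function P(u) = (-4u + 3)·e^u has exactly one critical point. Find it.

-1/4

P'(u) = (-4)·e^u + (-4u + 3)·1·e^u = (-4u - 1)·e^u. Since e^u > 0, the only critical point is u = -1/4.
P''(-1/4) has the same sign as -4 < 0, so this is a local maximum.
P(-1/4) = (4)·e^(-1/4) ≈ 3.1152.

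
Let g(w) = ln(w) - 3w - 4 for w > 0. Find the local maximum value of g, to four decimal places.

-6.0986

g'(w) = 1/w − 3 = 0 gives w = 1/3.
g''(w) = -1/w², which is negative for w > 0, so this is a local maximum.
g(1/3) = 1·ln(1/3) - 1 - 4 ≈ -6.0986.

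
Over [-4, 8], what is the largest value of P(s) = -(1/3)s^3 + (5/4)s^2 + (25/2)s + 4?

P'(s) = -s^2 + (5/2)s + 25/2, which vanishes at s = -5/2 and s = 5.
Candidates: P(-4) = -14/3; P(-5/2) = -683/48; P(5) = 673/12; P(8) = 40/3.
So the maximum is P(5) = 673/12.

673/12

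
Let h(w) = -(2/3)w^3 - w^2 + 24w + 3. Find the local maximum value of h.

48

Critical points: h'(w) = -2w^2 - 2w + 24 vanishes at w = -4, 3.
Since h''(w) = -4w - 2, we get h''(-4) = 14 > 0 ⇒ local minimum; h''(3) = -14 < 0 ⇒ local maximum.
Thus h has its local maximum at w = 3, with value 48.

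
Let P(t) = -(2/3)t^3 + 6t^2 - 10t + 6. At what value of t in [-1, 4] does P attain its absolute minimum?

P'(t) = -2t^2 + 12t - 10, whose only zero in [-1, 4] is t = 1.
Compare values at every candidate in [-1, 4]: P(-1) = 68/3,  P(1) = 4/3,  P(4) = 58/3.
Hence the absolute minimum is 4/3 at t = 1.

1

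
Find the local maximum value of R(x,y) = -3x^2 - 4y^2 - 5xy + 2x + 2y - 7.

∂R/∂x = -6x - 5y + 2 = 0 and ∂R/∂y = -5x - 8y + 2 = 0, so (x, y) = (6/23, 2/23).
The Hessian has R_{xx} = -6, R_{yy} = -8, R_{xy} = -5, giving D = 23 > 0 with R_{xx} < 0, so the point is a local maximum.
R(6/23, 2/23) = -153/23.

-153/23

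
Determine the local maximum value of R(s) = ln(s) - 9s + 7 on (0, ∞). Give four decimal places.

3.8028

R'(s) = 1/s − 9 = 0 gives s = 1/9.
R''(s) = -1/s², which is negative for s > 0, so this is a local maximum.
R(1/9) = 1·ln(1/9) - 1 + 7 ≈ 3.8028.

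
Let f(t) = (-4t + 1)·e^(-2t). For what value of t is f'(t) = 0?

3/4

By the product rule, f'(t) = (8t - 6)·e^(-2t). Since e^(-2t) > 0, the only critical point is t = 3/4.
f''(3/4) has the same sign as 8 > 0, so this is a local minimum.
f(3/4) = (-2)·e^(-3/2) ≈ -0.4463.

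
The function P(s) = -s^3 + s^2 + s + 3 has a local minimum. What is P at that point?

Critical points: P'(s) = -3s^2 + 2s + 1 vanishes at s = -1/3, 1.
Since P''(s) = -6s + 2, we get P''(-1/3) = 4 > 0 ⇒ local minimum; P''(1) = -4 < 0 ⇒ local maximum.
So the local minimum value is P(-1/3) = 76/27.

76/27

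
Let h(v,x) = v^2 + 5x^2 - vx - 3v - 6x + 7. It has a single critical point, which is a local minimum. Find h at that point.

34/19

∂h/∂v = 2v - x - 3 = 0 and ∂h/∂x = -v + 10x - 6 = 0, so (v, x) = (36/19, 15/19).
The Hessian has h_{vv} = 2, h_{xx} = 10, h_{vx} = -1, giving D = 19 > 0 with h_{vv} > 0, so the point is a local minimum.
h(36/19, 15/19) = 34/19.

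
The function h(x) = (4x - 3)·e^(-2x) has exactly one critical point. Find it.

5/4

By the product rule, h'(x) = (-8x + 10)·e^(-2x). Since e^(-2x) > 0, the only critical point is x = 5/4.
h''(5/4) has the same sign as -8 < 0, so this is a local maximum.
h(5/4) = (2)·e^(-5/2) ≈ 0.1642.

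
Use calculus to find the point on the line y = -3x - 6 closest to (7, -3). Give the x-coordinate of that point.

Minimize D(x)^2 = (x - 7)^2 + (-3x - 3)^2.
d/dx[D^2] = 2(x - 7) + 2·(-3)·(-3x - 3) = 0 ⇒ x = -1/5.
Then y = -27/5 and the distance is √(288/5) ≈ 7.5895.

-1/5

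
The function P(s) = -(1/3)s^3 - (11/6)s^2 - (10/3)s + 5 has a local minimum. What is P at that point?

7

Critical points: P'(s) = -s^2 - (11/3)s - 10/3 vanishes at s = -2, -5/3.
P''(s) = -2s - 11/3. P''(-2) = 1/3 > 0 ⇒ local minimum; P''(-5/3) = -1/3 < 0 ⇒ local maximum.
The local minimum is P(-2) = 7.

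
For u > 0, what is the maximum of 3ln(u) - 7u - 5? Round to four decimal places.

h'(u) = 3/u − 7 = 0 gives u = 3/7.
h''(u) = -3/u², which is negative for u > 0, so this is a local maximum.
h(3/7) = 3·ln(3/7) - 3 - 5 ≈ -10.5419.

-10.5419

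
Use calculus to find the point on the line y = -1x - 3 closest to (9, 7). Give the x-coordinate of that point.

Minimize D(x)^2 = (x - 9)^2 + (-x - 10)^2.
d/dx[D^2] = 2(x - 9) + 2·(-1)·(-x - 10) = 0 ⇒ x = -1/2.
Then y = -5/2 and the distance is √(361/2) ≈ 13.4350.

-1/2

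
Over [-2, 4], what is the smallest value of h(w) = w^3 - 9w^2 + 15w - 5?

The derivative is 3w^2 - 18w + 15, whose only zero in [-2, 4] is w = 1.
Candidates: h(-2) = -79,  h(1) = 2,  h(4) = -25.
The minimum over the interval is -79, attained at w = -2.

-79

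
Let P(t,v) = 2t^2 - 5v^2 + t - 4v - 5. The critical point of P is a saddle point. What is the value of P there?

∂P/∂t = 4t + 1 = 0 and ∂P/∂v = -10v - 4 = 0, so (t, v) = (-1/4, -2/5).
The Hessian has P_{tt} = 4, P_{vv} = -10, P_{tv} = 0, giving D = -40 < 0, so the point is a saddle point.
P(-1/4, -2/5) = -173/40.

-173/40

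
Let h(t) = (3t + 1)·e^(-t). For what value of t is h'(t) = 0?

Differentiating with the product rule gives h'(t) = (-3t + 2)·e^(-t). Since e^(-t) > 0, the only critical point is t = 2/3.
h''(2/3) has the same sign as -3 < 0, so this is a local maximum.
h(2/3) = (3)·e^(-2/3) ≈ 1.5403.

2/3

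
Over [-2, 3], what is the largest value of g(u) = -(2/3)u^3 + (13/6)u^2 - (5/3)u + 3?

The derivative is -2u^2 + (13/3)u - 5/3, which vanishes at u = 1/2 and u = 5/3.
Compare values at every candidate in [-2, 3]: g(-2) = 61/3, g(1/2) = 21/8, g(5/3) = 511/162, g(3) = -1/2.
So the maximum is g(-2) = 61/3.

61/3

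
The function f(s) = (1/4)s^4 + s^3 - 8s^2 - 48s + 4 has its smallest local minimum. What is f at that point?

f'(s) = s^3 + 3s^2 - 16s - 48. Setting f'(s) = 0 gives s ∈ {-4, -3, 4}.
f''(s) = 3s^2 + 6s - 16. f''(-4) = 8 > 0 ⇒ local minimum; f''(-3) = -7 < 0 ⇒ local maximum; f''(4) = 56 > 0 ⇒ local minimum.
So the smallest local minimum value is f(4) = -188.

-188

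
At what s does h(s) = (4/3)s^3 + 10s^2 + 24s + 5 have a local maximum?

-3

h'(s) = 4s^2 + 20s + 24 = 0 at s = -3, -2.
h''(s) = 8s + 20. h''(-3) = -4 < 0 ⇒ local maximum; h''(-2) = 4 > 0 ⇒ local minimum.
So the local maximum value is h(-3) = -13.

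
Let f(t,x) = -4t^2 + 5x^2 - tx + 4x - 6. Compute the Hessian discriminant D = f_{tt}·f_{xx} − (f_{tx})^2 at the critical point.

∂f/∂t = -8t - x = 0 and ∂f/∂x = -t + 10x + 4 = 0, so (t, x) = (4/81, -32/81).
The Hessian has f_{tt} = -8, f_{xx} = 10, f_{tx} = -1, giving D = -81 < 0, so the point is a saddle point.
D = (-8)·(10) − (-1)^2 = -81.

-81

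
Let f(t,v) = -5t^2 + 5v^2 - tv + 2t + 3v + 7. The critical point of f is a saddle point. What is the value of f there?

∂f/∂t = -10t - v + 2 = 0 and ∂f/∂v = -t + 10v + 3 = 0, so (t, v) = (23/101, -28/101).
The Hessian has f_{tt} = -10, f_{vv} = 10, f_{tv} = -1, giving D = -101 < 0, so the point is a saddle point.
f(23/101, -28/101) = 688/101.

688/101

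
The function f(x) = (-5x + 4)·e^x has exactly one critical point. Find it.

-1/5

By the product rule, f'(x) = (-5x - 1)·e^x. Since e^x > 0, the only critical point is x = -1/5.
f''(-1/5) has the same sign as -5 < 0, so this is a local maximum.
f(-1/5) = (5)·e^(-1/5) ≈ 4.0937.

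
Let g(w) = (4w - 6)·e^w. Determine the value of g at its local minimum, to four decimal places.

Differentiating with the product rule gives g'(w) = (4w - 2)·e^w. Since e^w > 0, the only critical point is w = 1/2.
g''(1/2) has the same sign as 4 > 0, so this is a local minimum.
g(1/2) = (-4)·e^(1/2) ≈ -6.5949.

-6.5949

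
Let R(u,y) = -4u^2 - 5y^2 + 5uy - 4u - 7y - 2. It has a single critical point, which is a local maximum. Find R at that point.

∂R/∂u = -8u + 5y - 4 = 0 and ∂R/∂y = 5u - 10y - 7 = 0, so (u, y) = (-15/11, -76/55).
The Hessian has R_{uu} = -8, R_{yy} = -10, R_{uy} = 5, giving D = 55 > 0 with R_{uu} < 0, so the point is a local maximum.
R(-15/11, -76/55) = 306/55.

306/55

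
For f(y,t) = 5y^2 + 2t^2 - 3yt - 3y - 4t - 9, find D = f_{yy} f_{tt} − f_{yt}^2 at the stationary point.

31

∂f/∂y = 10y - 3t - 3 = 0 and ∂f/∂t = -3y + 4t - 4 = 0, so (y, t) = (24/31, 49/31).
The Hessian has f_{yy} = 10, f_{tt} = 4, f_{yt} = -3, giving D = 31 > 0 with f_{yy} > 0, so the point is a local minimum.
D = (10)·(4) − (-3)^2 = 31.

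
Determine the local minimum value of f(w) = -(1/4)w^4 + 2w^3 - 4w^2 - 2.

-6

f'(w) = -w^3 + 6w^2 - 8w. Setting f'(w) = 0 gives w ∈ {0, 2, 4}.
Second-derivative test with f''(w) = -3w^2 + 12w - 8: f''(0) = -8 < 0 ⇒ local maximum; f''(2) = 4 > 0 ⇒ local minimum; f''(4) = -8 < 0 ⇒ local maximum.
So the local minimum value is f(2) = -6.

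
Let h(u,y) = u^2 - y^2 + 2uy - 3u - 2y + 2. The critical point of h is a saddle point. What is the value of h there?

-1/8

∂h/∂u = 2u + 2y - 3 = 0 and ∂h/∂y = 2u - 2y - 2 = 0, so (u, y) = (5/4, 1/4).
The Hessian has h_{uu} = 2, h_{yy} = -2, h_{uy} = 2, giving D = -8 < 0, so the point is a saddle point.
h(5/4, 1/4) = -1/8.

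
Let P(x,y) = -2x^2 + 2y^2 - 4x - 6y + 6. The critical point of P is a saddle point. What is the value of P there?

7/2

∂P/∂x = -4x - 4 = 0 and ∂P/∂y = 4y - 6 = 0, so (x, y) = (-1, 3/2).
The Hessian has P_{xx} = -4, P_{yy} = 4, P_{xy} = 0, giving D = -16 < 0, so the point is a saddle point.
P(-1, 3/2) = 7/2.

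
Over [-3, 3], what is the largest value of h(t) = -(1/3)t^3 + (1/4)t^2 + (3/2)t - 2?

19/4

Differentiating, h'(t) = -t^2 + (1/2)t + 3/2; which vanishes at t = -1 and t = 3/2.
Compare values at every candidate in [-3, 3]: h(-3) = 19/4, h(-1) = -35/12, h(3/2) = -5/16, h(3) = -17/4.
Hence the absolute maximum is 19/4 at t = -3.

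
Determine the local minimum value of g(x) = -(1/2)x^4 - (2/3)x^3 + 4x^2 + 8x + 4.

1/6

g'(x) = -2x^3 - 2x^2 + 8x + 8. Setting g'(x) = 0 gives x ∈ {-2, -1, 2}.
g''(x) = -6x^2 - 4x + 8. g''(-2) = -8 < 0 ⇒ local maximum; g''(-1) = 6 > 0 ⇒ local minimum; g''(2) = -24 < 0 ⇒ local maximum.
So the local minimum value is g(-1) = 1/6.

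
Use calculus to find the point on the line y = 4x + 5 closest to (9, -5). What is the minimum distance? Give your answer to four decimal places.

11.1566

Minimize D(x)^2 = (x - 9)^2 + (4x + 10)^2.
d/dx[D^2] = 2(x - 9) + 2·4·(4x + 10) = 0 ⇒ x = -31/17.
Then y = -39/17 and the distance is √(2116/17) ≈ 11.1566.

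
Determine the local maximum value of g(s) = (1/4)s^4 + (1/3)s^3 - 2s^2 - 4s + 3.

Critical points: g'(s) = s^3 + s^2 - 4s - 4 vanishes at s = -2, -1, 2.
Second-derivative test with g''(s) = 3s^2 + 2s - 4: g''(-2) = 4 > 0 ⇒ local minimum; g''(-1) = -3 < 0 ⇒ local maximum; g''(2) = 12 > 0 ⇒ local minimum.
So the local maximum value is g(-1) = 59/12.

59/12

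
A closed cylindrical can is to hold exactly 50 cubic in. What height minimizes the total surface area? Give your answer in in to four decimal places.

3.9929

With radius r and height h, πr²h = 50 so h = 50/(πr²), and S(r) = 2πr² + 2πrh = 2πr² + 2·50/r.
S'(r) = 4πr − 2·50/r² = 0 ⇒ r³ = 50/(2π), so r ≈ 1.9965 and h = 2r ≈ 3.9929.
S''(r) = 4π + 4·50/r³ > 0, so this is the minimum; S ≈ 75.1325.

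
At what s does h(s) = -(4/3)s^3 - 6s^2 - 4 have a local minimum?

h'(s) = -4s^2 - 12s. Setting h'(s) = 0 gives s ∈ {-3, 0}.
Since h''(s) = -8s - 12, we get h''(-3) = 12 > 0 ⇒ local minimum; h''(0) = -12 < 0 ⇒ local maximum.
So the local minimum value is h(-3) = -22.

-3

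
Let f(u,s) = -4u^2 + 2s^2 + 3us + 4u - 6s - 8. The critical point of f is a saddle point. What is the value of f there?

∂f/∂u = -8u + 3s + 4 = 0 and ∂f/∂s = 3u + 4s - 6 = 0, so (u, s) = (34/41, 36/41).
The Hessian has f_{uu} = -8, f_{ss} = 4, f_{us} = 3, giving D = -41 < 0, so the point is a saddle point.
f(34/41, 36/41) = -368/41.

-368/41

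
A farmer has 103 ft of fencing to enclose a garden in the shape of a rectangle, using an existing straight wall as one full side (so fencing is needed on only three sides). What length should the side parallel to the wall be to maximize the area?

Let the sides perpendicular to the wall have length x and the parallel side y, so 2x + y = 103 and the area is A = xy = x(103 − 2x).
A'(x) = 103 − 4x = 0 gives x = 103/4, and A''(x) = −4 < 0 confirms a maximum.
Then y = 103 − 2·103/4 = 103/2 and A = 10609/8.

103/2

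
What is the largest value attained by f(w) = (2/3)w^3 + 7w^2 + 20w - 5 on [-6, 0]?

-5

Differentiating, f'(w) = 2w^2 + 14w + 20; which vanishes at w = -5 and w = -2.
Candidates: f(-6) = -17; f(-5) = -40/3; f(-2) = -67/3; f(0) = -5.
So the maximum is f(0) = -5.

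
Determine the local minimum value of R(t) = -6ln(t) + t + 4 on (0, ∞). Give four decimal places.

R'(t) = -6/t + 1 = 0 gives t = 6.
R''(t) = 6/t², which is positive for t > 0, so this is a local minimum.
R(6) = -6·ln(6) + 6 + 4 ≈ -0.7506.

-0.7506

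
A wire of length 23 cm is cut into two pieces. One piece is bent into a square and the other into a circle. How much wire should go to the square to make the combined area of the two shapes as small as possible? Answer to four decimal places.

12.8823

Let x be the length used for the square. Square side x/4; circle radius (23−x)/(2π).
A(x) = (x/4)² + π·((23−x)/(2π))² = x²/16 + (23−x)²/(4π) for 0 ≤ x ≤ 23. A'(x) = x/8 − (23−x)/(2π) = 0 gives x = 4·23/(π+4) ≈ 12.8823.
A'' = 1/8 + 1/(2π) > 0, so this gives the minimum combined area; x ≈ 12.8823 cm to the square.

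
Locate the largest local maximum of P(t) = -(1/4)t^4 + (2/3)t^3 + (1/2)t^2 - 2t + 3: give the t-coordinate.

-1

Critical points: P'(t) = -t^3 + 2t^2 + t - 2 vanishes at t = -1, 1, 2.
Second-derivative test with P''(t) = -3t^2 + 4t + 1: P''(-1) = -6 < 0 ⇒ local maximum; P''(1) = 2 > 0 ⇒ local minimum; P''(2) = -3 < 0 ⇒ local maximum.
Thus P has its largest local maximum at t = -1, with value 55/12.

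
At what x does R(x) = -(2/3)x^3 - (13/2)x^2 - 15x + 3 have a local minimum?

-5

R'(x) = -2x^2 - 13x - 15 = 0 at x = -5, -3/2.
Second-derivative test with R''(x) = -4x - 13: R''(-5) = 7 > 0 ⇒ local minimum; R''(-3/2) = -7 < 0 ⇒ local maximum.
The local minimum is R(-5) = -7/6.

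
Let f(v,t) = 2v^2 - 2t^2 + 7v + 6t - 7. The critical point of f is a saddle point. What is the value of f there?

-69/8

∂f/∂v = 4v + 7 = 0 and ∂f/∂t = -4t + 6 = 0, so (v, t) = (-7/4, 3/2).
The Hessian has f_{vv} = 4, f_{tt} = -4, f_{vt} = 0, giving D = -16 < 0, so the point is a saddle point.
f(-7/4, 3/2) = -69/8.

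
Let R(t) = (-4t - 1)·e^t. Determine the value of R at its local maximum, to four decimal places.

Differentiating with the product rule gives R'(t) = (-4t - 5)·e^t. Since e^t > 0, the only critical point is t = -5/4.
R''(-5/4) has the same sign as -4 < 0, so this is a local maximum.
R(-5/4) = (4)·e^(-5/4) ≈ 1.1460.

1.1460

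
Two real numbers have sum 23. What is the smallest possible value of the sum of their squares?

With a + b = 23, a^2 + b^2 = a^2 + (23 − a)^2.
The derivative 2a − 2(23 − a) = 4a − 46 vanishes at a = 23/2; second derivative 4 > 0, a minimum.
The minimum is 2·(23/2)^2 = 529/2.

529/2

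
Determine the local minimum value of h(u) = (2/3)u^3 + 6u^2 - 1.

Critical points: h'(u) = 2u^2 + 12u vanishes at u = -6, 0.
Since h''(u) = 4u + 12, we get h''(-6) = -12 < 0 ⇒ local maximum; h''(0) = 12 > 0 ⇒ local minimum.
So the local minimum value is h(0) = -1.

-1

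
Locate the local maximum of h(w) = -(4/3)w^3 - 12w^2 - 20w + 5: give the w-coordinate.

h'(w) = -4w^2 - 24w - 20 = 0 at w = -5, -1.
Second-derivative test with h''(w) = -8w - 24: h''(-5) = 16 > 0 ⇒ local minimum; h''(-1) = -16 < 0 ⇒ local maximum.
So the local maximum value is h(-1) = 43/3.

-1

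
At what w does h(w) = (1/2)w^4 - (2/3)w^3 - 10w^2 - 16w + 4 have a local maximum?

-1

h'(w) = 2w^3 - 2w^2 - 20w - 16 = 0 at w = -2, -1, 4.
Since h''(w) = 6w^2 - 4w - 20, we get h''(-2) = 12 > 0 ⇒ local minimum; h''(-1) = -10 < 0 ⇒ local maximum; h''(4) = 60 > 0 ⇒ local minimum.
Thus h has its local maximum at w = -1, with value 67/6.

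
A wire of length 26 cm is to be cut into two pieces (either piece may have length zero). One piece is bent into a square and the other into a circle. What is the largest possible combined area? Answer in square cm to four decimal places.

Let x be the length used for the square. Square side x/4; circle radius (26−x)/(2π).
A(x) = (x/4)² + π·((26−x)/(2π))² = x²/16 + (26−x)²/(4π) for 0 ≤ x ≤ 26. A'(x) = x/8 − (26−x)/(2π) = 0 gives x = 4·26/(π+4) ≈ 14.5626.
A'' > 0, so the interior critical point is a minimum; the maximum is at an endpoint. A(0) = 53.7944 and A(26) = 42.2500, so the largest area is 53.7944.

53.7944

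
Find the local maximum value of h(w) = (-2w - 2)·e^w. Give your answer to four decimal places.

Differentiating with the product rule gives h'(w) = (-2w - 4)·e^w. Since e^w > 0, the only critical point is w = -2.
h''(-2) has the same sign as -2 < 0, so this is a local maximum.
h(-2) = (2)·e^(-2) ≈ 0.2707.

0.2707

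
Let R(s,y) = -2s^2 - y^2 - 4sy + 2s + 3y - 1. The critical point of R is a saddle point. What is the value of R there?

∂R/∂s = -4s - 4y + 2 = 0 and ∂R/∂y = -4s - 2y + 3 = 0, so (s, y) = (1, -1/2).
The Hessian has R_{ss} = -4, R_{yy} = -2, R_{sy} = -4, giving D = -8 < 0, so the point is a saddle point.
R(1, -1/2) = -3/4.

-3/4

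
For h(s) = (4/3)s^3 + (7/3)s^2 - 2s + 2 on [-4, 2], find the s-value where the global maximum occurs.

2

Differentiating, h'(s) = 4s^2 + (14/3)s - 2; which vanishes at s = -3/2 and s = 1/3.
Evaluating at the critical points and endpoints: h(-4) = -38, h(-3/2) = 23/4, h(1/3) = 133/81, h(2) = 18.
The maximum over the interval is 18, attained at s = 2.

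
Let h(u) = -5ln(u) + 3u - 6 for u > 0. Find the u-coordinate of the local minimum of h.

h'(u) = -5/u + 3 = 0 gives u = 5/3.
h''(u) = 5/u², which is positive for u > 0, so this is a local minimum.
h(5/3) = -5·ln(5/3) + 5 - 6 ≈ -3.5541.

5/3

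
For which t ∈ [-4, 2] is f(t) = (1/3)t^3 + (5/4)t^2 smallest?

Differentiating, f'(t) = t^2 + (5/2)t; which vanishes at t = -5/2 and t = 0.
Compare values at every candidate in [-4, 2]: f(-4) = -4/3,  f(-5/2) = 125/48,  f(0) = 0,  f(2) = 23/3.
The minimum over the interval is -4/3, attained at t = -4.

-4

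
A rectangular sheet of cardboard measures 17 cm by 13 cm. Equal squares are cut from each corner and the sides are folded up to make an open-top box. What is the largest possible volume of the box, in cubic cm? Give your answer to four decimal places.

240.1322

With cut size x, the volume is V(x) = x(17 − 2x)(13 − 2x) for 0 < x < 6.5.
V'(x) = 12x^2 − 120x + 221. Setting V'(x) = 0 gives x ≈ 2.4342 (the root in (0, 6.5)).
V''(x) = 24x − 120 is negative there, so this is the maximum; V ≈ 240.1322.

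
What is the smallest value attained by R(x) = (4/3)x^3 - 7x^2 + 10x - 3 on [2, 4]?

R'(x) = 4x^2 - 14x + 10, whose only zero in [2, 4] is x = 5/2.
Evaluating at the critical points and endpoints: R(2) = -1/3; R(5/2) = -11/12; R(4) = 31/3.
The minimum over the interval is -11/12, attained at x = 5/2.

-11/12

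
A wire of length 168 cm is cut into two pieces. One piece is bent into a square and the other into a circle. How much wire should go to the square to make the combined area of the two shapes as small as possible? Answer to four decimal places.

94.0967

Let x be the length used for the square. Square side x/4; circle radius (168−x)/(2π).
A(x) = (x/4)² + π·((168−x)/(2π))² = x²/16 + (168−x)²/(4π) for 0 ≤ x ≤ 168. A'(x) = x/8 − (168−x)/(2π) = 0 gives x = 4·168/(π+4) ≈ 94.0967.
A'' = 1/8 + 1/(2π) > 0, so this gives the minimum combined area; x ≈ 94.0967 cm to the square.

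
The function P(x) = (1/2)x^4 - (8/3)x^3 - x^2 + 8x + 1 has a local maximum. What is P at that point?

35/6

P'(x) = 2x^3 - 8x^2 - 2x + 8 = 0 at x = -1, 1, 4.
P''(x) = 6x^2 - 16x - 2. P''(-1) = 20 > 0 ⇒ local minimum; P''(1) = -12 < 0 ⇒ local maximum; P''(4) = 30 > 0 ⇒ local minimum.
So the local maximum value is P(1) = 35/6.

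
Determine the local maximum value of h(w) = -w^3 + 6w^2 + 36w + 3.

h'(w) = -3w^2 + 12w + 36 = 0 at w = -2, 6.
Since h''(w) = -6w + 12, we get h''(-2) = 24 > 0 ⇒ local minimum; h''(6) = -24 < 0 ⇒ local maximum.
The local maximum is h(6) = 219.

219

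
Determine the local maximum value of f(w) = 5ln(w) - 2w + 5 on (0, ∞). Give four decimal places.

f'(w) = 5/w − 2 = 0 gives w = 5/2.
f''(w) = -5/w², which is negative for w > 0, so this is a local maximum.
f(5/2) = 5·ln(5/2) - 5 + 5 ≈ 4.5815.

4.5815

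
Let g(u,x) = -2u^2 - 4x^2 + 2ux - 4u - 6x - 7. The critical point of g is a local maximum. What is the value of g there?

∂g/∂u = -4u + 2x - 4 = 0 and ∂g/∂x = 2u - 8x - 6 = 0, so (u, x) = (-11/7, -8/7).
The Hessian has g_{uu} = -4, g_{xx} = -8, g_{ux} = 2, giving D = 28 > 0 with g_{uu} < 0, so the point is a local maximum.
g(-11/7, -8/7) = -3/7.

-3/7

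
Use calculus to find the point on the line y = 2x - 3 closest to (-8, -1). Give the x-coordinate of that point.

Minimize D(x)^2 = (x + 8)^2 + (2x - 2)^2.
d/dx[D^2] = 2(x + 8) + 2·2·(2x - 2) = 0 ⇒ x = -4/5.
Then y = -23/5 and the distance is √(324/5) ≈ 8.0498.

-4/5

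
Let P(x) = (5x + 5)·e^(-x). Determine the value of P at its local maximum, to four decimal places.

5.0000

Differentiating with the product rule gives P'(x) = (-5x)·e^(-x). Since e^(-x) > 0, the only critical point is x = 0.
P''(0) has the same sign as -5 < 0, so this is a local maximum.
P(0) = (5)·e^(0) ≈ 5.0000.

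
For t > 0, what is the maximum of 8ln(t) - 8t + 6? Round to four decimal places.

-2.0000

h'(t) = 8/t − 8 = 0 gives t = 1.
h''(t) = -8/t², which is negative for t > 0, so this is a local maximum.
h(1) = 8·ln(1) - 8 + 6 ≈ -2.0000.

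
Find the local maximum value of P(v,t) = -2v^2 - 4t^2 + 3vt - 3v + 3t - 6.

∂P/∂v = -4v + 3t - 3 = 0 and ∂P/∂t = 3v - 8t + 3 = 0, so (v, t) = (-15/23, 3/23).
The Hessian has P_{vv} = -4, P_{tt} = -8, P_{vt} = 3, giving D = 23 > 0 with P_{vv} < 0, so the point is a local maximum.
P(-15/23, 3/23) = -111/23.

-111/23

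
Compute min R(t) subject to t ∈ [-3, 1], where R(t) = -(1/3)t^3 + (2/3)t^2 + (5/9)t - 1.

-89/81

R'(t) = -t^2 + (4/3)t + 5/9, whose only zero in [-3, 1] is t = -1/3.
Compare values at every candidate in [-3, 1]: R(-3) = 37/3,  R(-1/3) = -89/81,  R(1) = -1/9.
The minimum over the interval is -89/81, attained at t = -1/3.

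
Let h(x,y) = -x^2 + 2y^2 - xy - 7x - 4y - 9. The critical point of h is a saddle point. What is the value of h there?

29/9

∂h/∂x = -2x - y - 7 = 0 and ∂h/∂y = -x + 4y - 4 = 0, so (x, y) = (-32/9, 1/9).
The Hessian has h_{xx} = -2, h_{yy} = 4, h_{xy} = -1, giving D = -9 < 0, so the point is a saddle point.
h(-32/9, 1/9) = 29/9.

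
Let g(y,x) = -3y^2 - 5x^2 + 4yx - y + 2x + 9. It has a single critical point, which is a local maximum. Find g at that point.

∂g/∂y = -6y + 4x - 1 = 0 and ∂g/∂x = 4y - 10x + 2 = 0, so (y, x) = (-1/22, 2/11).
The Hessian has g_{yy} = -6, g_{xx} = -10, g_{yx} = 4, giving D = 44 > 0 with g_{yy} < 0, so the point is a local maximum.
g(-1/22, 2/11) = 405/44.

405/44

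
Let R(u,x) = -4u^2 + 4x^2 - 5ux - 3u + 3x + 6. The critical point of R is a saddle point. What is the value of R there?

489/89

∂R/∂u = -8u - 5x - 3 = 0 and ∂R/∂x = -5u + 8x + 3 = 0, so (u, x) = (-9/89, -39/89).
The Hessian has R_{uu} = -8, R_{xx} = 8, R_{ux} = -5, giving D = -89 < 0, so the point is a saddle point.
R(-9/89, -39/89) = 489/89.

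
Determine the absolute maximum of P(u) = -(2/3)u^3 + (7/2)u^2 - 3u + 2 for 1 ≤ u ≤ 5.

P'(u) = -2u^2 + 7u - 3, whose only zero in [1, 5] is u = 3.
Evaluating at the critical points and endpoints: P(1) = 11/6,  P(3) = 13/2,  P(5) = -53/6.
The maximum over the interval is 13/2, attained at u = 3.

13/2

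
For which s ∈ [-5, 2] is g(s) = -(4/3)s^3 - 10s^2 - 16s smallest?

2

Differentiating, g'(s) = -4s^2 - 20s - 16; which vanishes at s = -4 and s = -1.
Compare values at every candidate in [-5, 2]: g(-5) = -10/3; g(-4) = -32/3; g(-1) = 22/3; g(2) = -248/3.
Hence the absolute minimum is -248/3 at s = 2.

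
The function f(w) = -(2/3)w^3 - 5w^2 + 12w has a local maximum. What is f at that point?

Critical points: f'(w) = -2w^2 - 10w + 12 vanishes at w = -6, 1.
f''(w) = -4w - 10. f''(-6) = 14 > 0 ⇒ local minimum; f''(1) = -14 < 0 ⇒ local maximum.
Thus f has its local maximum at w = 1, with value 19/3.

19/3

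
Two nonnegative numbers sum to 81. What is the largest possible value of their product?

With x + y = 81, the product is P(x) = x(81 − x).
P'(x) = 81 − 2x = 0 gives x = 81/2; P'' = −2 < 0, so this is the maximum.
P = 81/2·81/2 = 6561/4.

6561/4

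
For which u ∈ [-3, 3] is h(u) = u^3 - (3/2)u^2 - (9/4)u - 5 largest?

h'(u) = 3u^2 - 3u - 9/4, which vanishes at u = -1/2 and u = 3/2.
Evaluating at the critical points and endpoints: h(-3) = -155/4, h(-1/2) = -35/8, h(3/2) = -67/8, h(3) = 7/4.
The maximum over the interval is 7/4, attained at u = 3.

3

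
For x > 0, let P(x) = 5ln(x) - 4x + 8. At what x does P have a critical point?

5/4

P'(x) = 5/x − 4 = 0 gives x = 5/4.
P''(x) = -5/x², which is negative for x > 0, so this is a local maximum.
P(5/4) = 5·ln(5/4) - 5 + 8 ≈ 4.1157.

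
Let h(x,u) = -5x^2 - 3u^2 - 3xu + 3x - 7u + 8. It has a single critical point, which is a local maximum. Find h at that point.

∂h/∂x = -10x - 3u + 3 = 0 and ∂h/∂u = -3x - 6u - 7 = 0, so (x, u) = (13/17, -79/51).
The Hessian has h_{xx} = -10, h_{uu} = -6, h_{xu} = -3, giving D = 51 > 0 with h_{xx} < 0, so the point is a local maximum.
h(13/17, -79/51) = 743/51.

743/51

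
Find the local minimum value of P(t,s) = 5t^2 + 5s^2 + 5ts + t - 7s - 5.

∂P/∂t = 10t + 5s + 1 = 0 and ∂P/∂s = 5t + 10s - 7 = 0, so (t, s) = (-3/5, 1).
The Hessian has P_{tt} = 10, P_{ss} = 10, P_{ts} = 5, giving D = 75 > 0 with P_{tt} > 0, so the point is a local minimum.
P(-3/5, 1) = -44/5.

-44/5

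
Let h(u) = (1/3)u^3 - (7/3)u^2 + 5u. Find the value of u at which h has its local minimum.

Critical points: h'(u) = u^2 - (14/3)u + 5 vanishes at u = 5/3, 3.
Since h''(u) = 2u - 14/3, we get h''(5/3) = -4/3 < 0 ⇒ local maximum; h''(3) = 4/3 > 0 ⇒ local minimum.
So the local minimum value is h(3) = 3.

3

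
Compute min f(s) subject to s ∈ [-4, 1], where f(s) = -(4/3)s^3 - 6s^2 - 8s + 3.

-37/3

Differentiating, f'(s) = -4s^2 - 12s - 8; which vanishes at s = -2 and s = -1.
Evaluating at the critical points and endpoints: f(-4) = 73/3; f(-2) = 17/3; f(-1) = 19/3; f(1) = -37/3.
So the minimum is f(1) = -37/3.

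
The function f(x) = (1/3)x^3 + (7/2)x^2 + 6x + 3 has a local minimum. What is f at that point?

Critical points: f'(x) = x^2 + 7x + 6 vanishes at x = -6, -1.
f''(x) = 2x + 7. f''(-6) = -5 < 0 ⇒ local maximum; f''(-1) = 5 > 0 ⇒ local minimum.
Thus f has its local minimum at x = -1, with value 1/6.

1/6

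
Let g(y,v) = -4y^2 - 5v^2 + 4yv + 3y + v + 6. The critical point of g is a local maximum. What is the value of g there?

∂g/∂y = -8y + 4v + 3 = 0 and ∂g/∂v = 4y - 10v + 1 = 0, so (y, v) = (17/32, 5/16).
The Hessian has g_{yy} = -8, g_{vv} = -10, g_{yv} = 4, giving D = 64 > 0 with g_{yy} < 0, so the point is a local maximum.
g(17/32, 5/16) = 445/64.

445/64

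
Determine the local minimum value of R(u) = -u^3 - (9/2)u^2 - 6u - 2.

R'(u) = -3u^2 - 9u - 6 = 0 at u = -2, -1.
R''(u) = -6u - 9. R''(-2) = 3 > 0 ⇒ local minimum; R''(-1) = -3 < 0 ⇒ local maximum.
The local minimum is R(-2) = 0.

0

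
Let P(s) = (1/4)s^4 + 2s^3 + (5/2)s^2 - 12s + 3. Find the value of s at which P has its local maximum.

Critical points: P'(s) = s^3 + 6s^2 + 5s - 12 vanishes at s = -4, -3, 1.
Second-derivative test with P''(s) = 3s^2 + 12s + 5: P''(-4) = 5 > 0 ⇒ local minimum; P''(-3) = -4 < 0 ⇒ local maximum; P''(1) = 20 > 0 ⇒ local minimum.
Thus P has its local maximum at s = -3, with value 111/4.

-3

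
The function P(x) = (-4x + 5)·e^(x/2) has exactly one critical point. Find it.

-3/4

Differentiating with the product rule gives P'(x) = (-2x - 3/2)·e^(x/2). Since e^(x/2) > 0, the only critical point is x = -3/4.
P''(-3/4) has the same sign as -2 < 0, so this is a local maximum.
P(-3/4) = (8)·e^(-3/8) ≈ 5.4983.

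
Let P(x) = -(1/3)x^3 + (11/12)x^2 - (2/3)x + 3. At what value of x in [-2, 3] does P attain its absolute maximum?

Differentiating, P'(x) = -x^2 + (11/6)x - 2/3; which vanishes at x = 1/2 and x = 4/3.
Candidates: P(-2) = 32/3, P(1/2) = 137/48, P(4/3) = 239/81, P(3) = 1/4.
So the maximum is P(-2) = 32/3.

-2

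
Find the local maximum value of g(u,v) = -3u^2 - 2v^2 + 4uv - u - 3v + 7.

97/8

∂g/∂u = -6u + 4v - 1 = 0 and ∂g/∂v = 4u - 4v - 3 = 0, so (u, v) = (-2, -11/4).
The Hessian has g_{uu} = -6, g_{vv} = -4, g_{uv} = 4, giving D = 8 > 0 with g_{uu} < 0, so the point is a local maximum.
g(-2, -11/4) = 97/8.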